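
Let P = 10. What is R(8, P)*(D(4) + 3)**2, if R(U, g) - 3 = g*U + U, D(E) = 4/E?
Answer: 1456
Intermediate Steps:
R(U, g) = 3 + U + U*g (R(U, g) = 3 + (g*U + U) = 3 + (U*g + U) = 3 + (U + U*g) = 3 + U + U*g)
R(8, P)*(D(4) + 3)**2 = (3 + 8 + 8*10)*(4/4 + 3)**2 = (3 + 8 + 80)*(4*(1/4) + 3)**2 = 91*(1 + 3)**2 = 91*4**2 = 91*16 = 1456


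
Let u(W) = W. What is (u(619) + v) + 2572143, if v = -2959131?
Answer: -386369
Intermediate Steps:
(u(619) + v) + 2572143 = (619 - 2959131) + 2572143 = -2958512 + 2572143 = -386369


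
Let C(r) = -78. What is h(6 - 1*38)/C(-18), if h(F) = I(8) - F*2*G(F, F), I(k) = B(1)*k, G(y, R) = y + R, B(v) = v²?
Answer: 2044/39 ≈ 52.410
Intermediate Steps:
G(y, R) = R + y
I(k) = k (I(k) = 1²*k = 1*k = k)
h(F) = 8 - 4*F² (h(F) = 8 - F*2*(F + F) = 8 - 2*F*2*F = 8 - 4*F²)
h(6 - 1*38)/C(-18) = (8 - 4*(6 - 1*38)²)/(-78) = (8 - 4*(6 - 38)²)*(-1/78) = (8 - 4*(-32)²)*(-1/78) = (8 - 4*1024)*(-1/78) = (8 - 4096)*(-1/78) = -4088*(-1/78) = 2044/39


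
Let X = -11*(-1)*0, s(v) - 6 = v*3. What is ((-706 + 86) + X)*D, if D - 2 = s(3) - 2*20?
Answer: 14260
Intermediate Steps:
s(v) = 6 + 3*v (s(v) = 6 + v*3 = 6 + 3*v)
D = -23 (D = 2 + ((6 + 3*3) - 2*20) = 2 + ((6 + 9) - 40) = 2 + (15 - 40) = 2 - 25 = -23)
X = 0 (X = 11*0 = 0)
((-706 + 86) + X)*D = ((-706 + 86) + 0)*(-23) = (-620 + 0)*(-23) = -620*(-23) = 14260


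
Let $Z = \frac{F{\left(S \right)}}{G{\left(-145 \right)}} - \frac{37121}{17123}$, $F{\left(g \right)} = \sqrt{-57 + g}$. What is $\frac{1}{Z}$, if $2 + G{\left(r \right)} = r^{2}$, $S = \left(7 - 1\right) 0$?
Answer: $- \frac{280924039352483107}{609016034045853442} - \frac{6163883242967 i \sqrt{57}}{609016034045853442} \approx -0.46128 - 7.6412 \cdot 10^{-5} i$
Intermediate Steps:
$S = 0$ ($S = 6 \cdot 0 = 0$)
$G{\left(r \right)} = -2 + r^{2}$
$Z = - \frac{37121}{17123} + \frac{i \sqrt{57}}{21023}$ ($Z = \frac{\sqrt{-57 + 0}}{-2 + \left(-145\right)^{2}} - \frac{37121}{17123} = \frac{\sqrt{-57}}{-2 + 21025} - \frac{37121}{17123} = \frac{i \sqrt{57}}{21023} - \frac{37121}{17123} = - \frac{37121}{17123} + \frac{i \sqrt{57}}{21023} \approx -2.1679 + 0.00035912 i$)
$\frac{1}{Z} = \frac{1}{- \frac{37121}{17123} + \frac{i \sqrt{57}}{21023}}$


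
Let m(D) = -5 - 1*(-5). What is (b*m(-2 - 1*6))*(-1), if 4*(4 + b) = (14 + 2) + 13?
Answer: 0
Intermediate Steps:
m(D) = 0 (m(D) = -5 + 5 = 0)
b = 13/4 (b = -4 + ((14 + 2) + 13)/4 = -4 + (16 + 13)/4 = -4 + (¼)*29 = -4 + 29/4 = 13/4 ≈ 3.2500)
(b*m(-2 - 1*6))*(-1) = ((13/4)*0)*(-1) = 0*(-1) = 0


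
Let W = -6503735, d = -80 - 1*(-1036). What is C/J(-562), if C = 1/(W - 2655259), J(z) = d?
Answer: -1/8755998264 ≈ -1.1421e-10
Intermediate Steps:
d = 956 (d = -80 + 1036 = 956)
J(z) = 956
C = -1/9158994 (C = 1/(-6503735 - 2655259) = 1/(-9158994) = -1/9158994 ≈ -1.0918e-7)
C/J(-562) = -1/9158994/956 = -1/9158994*1/956 = -1/8755998264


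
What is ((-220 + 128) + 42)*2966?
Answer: -148300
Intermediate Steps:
((-220 + 128) + 42)*2966 = (-92 + 42)*2966 = -50*2966 = -148300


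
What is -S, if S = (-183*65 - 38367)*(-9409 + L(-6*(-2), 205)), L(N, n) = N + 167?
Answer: -463918260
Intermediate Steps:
L(N, n) = 167 + N
S = 463918260 (S = (-183*65 - 38367)*(-9409 + (167 - 6*(-2))) = (-11895 - 38367)*(-9409 + (167 + 12)) = -50262*(-9409 + 179) = -50262*(-9230) = 463918260)
-S = -1*463918260 = -463918260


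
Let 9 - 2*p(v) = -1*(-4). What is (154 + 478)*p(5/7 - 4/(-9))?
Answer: 1580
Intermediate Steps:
p(v) = 5/2 (p(v) = 9/2 - (-1)*(-4)/2 = 9/2 - 1/2*4 = 9/2 - 2 = 5/2)
(154 + 478)*p(5/7 - 4/(-9)) = (154 + 478)*(5/2) = 632*(5/2) = 1580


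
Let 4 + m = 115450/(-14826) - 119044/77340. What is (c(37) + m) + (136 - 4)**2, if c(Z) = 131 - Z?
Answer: 836317035434/47776785 ≈ 17505.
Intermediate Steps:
m = -636684196/47776785 (m = -4 + (115450/(-14826) - 119044/77340) = -4 + (115450*(-1/14826) - 119044*1/77340) = -4 + (-57725/7413 - 29761/19335) = -4 - 445577056/47776785 = -636684196/47776785 ≈ -13.326)
(c(37) + m) + (136 - 4)**2 = ((131 - 1*37) - 636684196/47776785) + (136 - 4)**2 = ((131 - 37) - 636684196/47776785) + 132**2 = (94 - 636684196/47776785) + 17424 = 3854333594/47776785 + 17424 = 836317035434/47776785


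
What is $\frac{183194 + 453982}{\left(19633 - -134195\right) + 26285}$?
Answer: $\frac{3336}{943} \approx 3.5376$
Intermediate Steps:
$\frac{183194 + 453982}{\left(19633 - -134195\right) + 26285} = \frac{637176}{\left(19633 + 134195\right) + 26285} = \frac{637176}{153828 + 26285} = \frac{637176}{180113} = 637176 \cdot \frac{1}{180113} = \frac{3336}{943}$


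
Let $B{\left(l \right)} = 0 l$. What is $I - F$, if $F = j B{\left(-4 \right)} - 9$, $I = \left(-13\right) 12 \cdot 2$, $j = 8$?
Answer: $-303$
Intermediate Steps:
$B{\left(l \right)} = 0$
$I = -312$ ($I = \left(-156\right) 2 = -312$)
$F = -9$ ($F = 8 \cdot 0 - 9 = 0 - 9 = -9$)
$I - F = -312 - -9 = -312 + 9 = -303$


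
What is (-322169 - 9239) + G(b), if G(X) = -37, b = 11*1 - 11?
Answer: -331445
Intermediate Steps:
b = 0 (b = 11 - 11 = 0)
(-322169 - 9239) + G(b) = (-322169 - 9239) - 37 = -331408 - 37 = -331445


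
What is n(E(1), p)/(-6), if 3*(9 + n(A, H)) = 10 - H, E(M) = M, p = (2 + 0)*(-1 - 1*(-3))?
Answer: 7/6 ≈ 1.1667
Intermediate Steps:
p = 4 (p = 2*(-1 + 3) = 2*2 = 4)
n(A, H) = -17/3 - H/3 (n(A, H) = -9 + (10 - H)/3 = -9 + (10/3 - H/3) = -17/3 - H/3)
n(E(1), p)/(-6) = (-17/3 - 1/3*4)/(-6) = (-17/3 - 4/3)*(-1/6) = -7*(-1/6) = 7/6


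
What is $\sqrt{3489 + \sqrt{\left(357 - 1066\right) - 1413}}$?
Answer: $\sqrt{3489 + i \sqrt{2122}} \approx 59.069 + 0.3899 i$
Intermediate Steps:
$\sqrt{3489 + \sqrt{\left(357 - 1066\right) - 1413}} = \sqrt{3489 + \sqrt{-709 - 1413}} = \sqrt{3489 + \sqrt{-2122}} = \sqrt{3489 + i \sqrt{2122}}$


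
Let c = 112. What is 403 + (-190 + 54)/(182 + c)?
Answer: 59173/147 ≈ 402.54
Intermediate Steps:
403 + (-190 + 54)/(182 + c) = 403 + (-190 + 54)/(182 + 112) = 403 - 136/294 = 403 - 136*1/294 = 403 - 68/147 = 59173/147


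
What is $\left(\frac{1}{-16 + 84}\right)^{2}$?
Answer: $\frac{1}{4624} \approx 0.00021626$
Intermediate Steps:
$\left(\frac{1}{-16 + 84}\right)^{2} = \left(\frac{1}{68}\right)^{2} = \frac{1}{4624}$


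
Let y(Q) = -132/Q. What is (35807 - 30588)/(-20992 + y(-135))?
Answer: -234855/944596 ≈ -0.24863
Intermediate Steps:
(35807 - 30588)/(-20992 + y(-135)) = (35807 - 30588)/(-20992 - 132/(-135)) = 5219/(-20992 - 132*(-1/135)) = 5219/(-20992 + 44/45) = 5219/(-944596/45) = 5219*(-45/944596) = -234855/944596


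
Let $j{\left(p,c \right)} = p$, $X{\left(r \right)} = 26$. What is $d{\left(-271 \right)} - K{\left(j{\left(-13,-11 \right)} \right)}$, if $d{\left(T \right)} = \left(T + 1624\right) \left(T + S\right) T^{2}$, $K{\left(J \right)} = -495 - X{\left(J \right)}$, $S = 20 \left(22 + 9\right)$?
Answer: $34678620398$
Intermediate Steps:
$S = 620$ ($S = 20 \cdot 31 = 620$)
$K{\left(J \right)} = -521$ ($K{\left(J \right)} = -495 - 26 = -521$)
$d{\left(T \right)} = T^{2} \left(620 + T\right) \left(1624 + T\right)$ ($d{\left(T \right)} = \left(T + 1624\right) \left(T + 620\right) T^{2} = \left(1624 + T\right) \left(620 + T\right) T^{2} = \left(620 + T\right) \left(1624 + T\right) T^{2} = T^{2} \left(620 + T\right) \left(1624 + T\right)$)
$d{\left(-271 \right)} - K{\left(j{\left(-13,-11 \right)} \right)} = \left(-271\right)^{2} \left(1006880 + \left(-271\right)^{2} + 2244 \left(-271\right)\right) - -521 = 73441 \left(1006880 + 73441 - 608124\right) + 521 = 73441 \cdot 472197 + 521 = 34678619877 + 521 = 34678620398$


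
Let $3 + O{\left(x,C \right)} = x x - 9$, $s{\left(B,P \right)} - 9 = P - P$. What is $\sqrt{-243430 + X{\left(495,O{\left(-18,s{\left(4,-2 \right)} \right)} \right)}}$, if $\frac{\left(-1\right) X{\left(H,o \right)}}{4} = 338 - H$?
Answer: $3 i \sqrt{26978} \approx 492.75 i$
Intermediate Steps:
$s{\left(B,P \right)} = 9$ ($s{\left(B,P \right)} = 9 + \left(P - P\right) = 9 + 0 = 9$)
$O{\left(x,C \right)} = -12 + x^{2}$ ($O{\left(x,C \right)} = -3 + \left(x x - 9\right) = -3 + \left(x^{2} - 9\right) = -3 + \left(-9 + x^{2}\right) = -12 + x^{2}$)
$X{\left(H,o \right)} = -1352 + 4 H$ ($X{\left(H,o \right)} = - 4 \left(338 - H\right) = -1352 + 4 H$)
$\sqrt{-243430 + X{\left(495,O{\left(-18,s{\left(4,-2 \right)} \right)} \right)}} = \sqrt{-243430 + \left(-1352 + 4 \cdot 495\right)} = \sqrt{-243430 + \left(-1352 + 1980\right)} = \sqrt{-243430 + 628} = \sqrt{-242802} = 3 i \sqrt{26978}$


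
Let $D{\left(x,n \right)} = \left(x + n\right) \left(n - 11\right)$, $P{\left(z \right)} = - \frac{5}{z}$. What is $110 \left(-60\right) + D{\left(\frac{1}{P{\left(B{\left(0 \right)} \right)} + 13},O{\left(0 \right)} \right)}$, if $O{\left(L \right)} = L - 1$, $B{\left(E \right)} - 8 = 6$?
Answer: $- \frac{388748}{59} \approx -6588.9$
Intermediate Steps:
$B{\left(E \right)} = 14$ ($B{\left(E \right)} = 8 + 6 = 14$)
$O{\left(L \right)} = -1 + L$ ($O{\left(L \right)} = L - 1 = -1 + L$)
$D{\left(x,n \right)} = \left(-11 + n\right) \left(n + x\right)$ ($D{\left(x,n \right)} = \left(n + x\right) \left(-11 + n\right) = \left(-11 + n\right) \left(n + x\right)$)
$110 \left(-60\right) + D{\left(\frac{1}{P{\left(B{\left(0 \right)} \right)} + 13},O{\left(0 \right)} \right)} = 110 \left(-60\right) + \left(\left(-1 + 0\right)^{2} - 11 \left(-1 + 0\right) - \frac{11}{- \frac{5}{14} + 13} + \frac{-1 + 0}{- \frac{5}{14} + 13}\right) = -6600 - \left(-11 - 1 + \frac{12}{\left(-5\right) \frac{1}{14} + 13}\right) = -6600 + \left(1 + 11 - \frac{11}{- \frac{5}{14} + 13} - \frac{1}{- \frac{5}{14} + 13}\right) = -6600 + \left(1 + 11 - \frac{11}{\frac{177}{14}} - \frac{1}{\frac{177}{14}}\right) = -6600 + \left(1 + 11 - \frac{154}{177} - \frac{14}{177}\right) = -6600 + \frac{652}{59} = - \frac{388748}{59}$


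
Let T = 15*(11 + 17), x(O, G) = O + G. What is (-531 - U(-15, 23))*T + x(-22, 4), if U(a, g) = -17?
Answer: -215898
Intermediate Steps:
x(O, G) = G + O
T = 420 (T = 15*28 = 420)
(-531 - U(-15, 23))*T + x(-22, 4) = (-531 - 1*(-17))*420 + (4 - 22) = (-531 + 17)*420 - 18 = -514*420 - 18 = -215880 - 18 = -215898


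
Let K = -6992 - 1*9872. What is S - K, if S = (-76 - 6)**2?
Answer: 23588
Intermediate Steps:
S = 6724 (S = (-82)**2 = 6724)
K = -16864 (K = -6992 - 9872 = -16864)
S - K = 6724 - 1*(-16864) = 6724 + 16864 = 23588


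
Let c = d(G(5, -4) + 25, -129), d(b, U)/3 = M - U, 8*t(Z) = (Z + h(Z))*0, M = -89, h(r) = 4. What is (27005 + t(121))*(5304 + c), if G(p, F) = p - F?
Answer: 146475120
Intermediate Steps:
t(Z) = 0 (t(Z) = ((Z + 4)*0)/8 = ((4 + Z)*0)/8 = (⅛)*0 = 0)
d(b, U) = -267 - 3*U (d(b, U) = 3*(-89 - U) = -267 - 3*U)
c = 120 (c = -267 - 3*(-129) = -267 + 387 = 120)
(27005 + t(121))*(5304 + c) = (27005 + 0)*(5304 + 120) = 27005*5424 = 146475120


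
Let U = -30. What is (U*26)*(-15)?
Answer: 11700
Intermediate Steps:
(U*26)*(-15) = -30*26*(-15) = -780*(-15) = 11700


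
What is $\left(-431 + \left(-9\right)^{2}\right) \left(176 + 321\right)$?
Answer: $-173950$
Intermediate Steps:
$\left(-431 + \left(-9\right)^{2}\right) \left(176 + 321\right) = \left(-431 + 81\right) 497 = \left(-350\right) 497 = -173950$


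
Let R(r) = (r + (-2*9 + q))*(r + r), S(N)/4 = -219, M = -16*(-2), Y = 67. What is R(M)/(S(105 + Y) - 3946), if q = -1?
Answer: -416/2411 ≈ -0.17254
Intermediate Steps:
M = 32
S(N) = -876 (S(N) = 4*(-219) = -876)
R(r) = 2*r*(-19 + r) (R(r) = (r + (-2*9 - 1))*(r + r) = (r + (-18 - 1))*(2*r) = (r - 19)*(2*r) = (-19 + r)*(2*r) = 2*r*(-19 + r))
R(M)/(S(105 + Y) - 3946) = (2*32*(-19 + 32))/(-876 - 3946) = (2*32*13)/(-4822) = 832*(-1/4822) = -416/2411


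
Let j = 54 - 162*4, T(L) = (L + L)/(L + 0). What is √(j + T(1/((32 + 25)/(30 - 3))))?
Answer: 4*I*√37 ≈ 24.331*I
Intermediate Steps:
T(L) = 2 (T(L) = (2*L)/L = 2)
j = -594 (j = 54 - 1*648 = 54 - 648 = -594)
√(j + T(1/((32 + 25)/(30 - 3)))) = √(-594 + 2) = √(-592) = 4*I*√37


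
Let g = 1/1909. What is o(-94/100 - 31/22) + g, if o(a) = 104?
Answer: 198537/1909 ≈ 104.00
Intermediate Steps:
g = 1/1909 ≈ 0.00052383
o(-94/100 - 31/22) + g = 104 + 1/1909 = 198537/1909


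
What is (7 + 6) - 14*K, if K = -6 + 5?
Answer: 27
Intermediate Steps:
K = -1
(7 + 6) - 14*K = (7 + 6) - 14*(-1) = 13 + 14 = 27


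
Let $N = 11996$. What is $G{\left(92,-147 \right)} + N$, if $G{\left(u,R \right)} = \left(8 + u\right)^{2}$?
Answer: $21996$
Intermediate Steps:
$G{\left(92,-147 \right)} + N = \left(8 + 92\right)^{2} + 11996 = 100^{2} + 11996 = 10000 + 11996 = 21996$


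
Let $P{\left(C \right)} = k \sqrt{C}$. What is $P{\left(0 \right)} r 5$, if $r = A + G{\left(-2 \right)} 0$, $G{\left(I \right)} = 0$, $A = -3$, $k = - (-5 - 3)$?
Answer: $0$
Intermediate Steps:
$k = 8$ ($k = \left(-1\right) \left(-8\right) = 8$)
$P{\left(C \right)} = 8 \sqrt{C}$
$r = -3$ ($r = -3 + 0 \cdot 0 = -3 + 0 = -3$)
$P{\left(0 \right)} r 5 = 8 \sqrt{0} \left(-3\right) 5 = 8 \cdot 0 \left(-3\right) 5 = 0 \left(-3\right) 5 = 0 \cdot 5 = 0$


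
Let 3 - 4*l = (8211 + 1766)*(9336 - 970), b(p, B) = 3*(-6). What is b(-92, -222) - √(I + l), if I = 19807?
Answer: -18 - I*√83388351/2 ≈ -18.0 - 4565.9*I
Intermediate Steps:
b(p, B) = -18
l = -83467579/4 (l = ¾ - (8211 + 1766)*(9336 - 970)/4 = ¾ - 9977*8366/4 = ¾ - ¼*83467582 = ¾ - 41733791/2 = -83467579/4 ≈ -2.0867e+7)
b(-92, -222) - √(I + l) = -18 - √(19807 - 83467579/4) = -18 - √(-83388351/4) = -18 - I*√83388351/2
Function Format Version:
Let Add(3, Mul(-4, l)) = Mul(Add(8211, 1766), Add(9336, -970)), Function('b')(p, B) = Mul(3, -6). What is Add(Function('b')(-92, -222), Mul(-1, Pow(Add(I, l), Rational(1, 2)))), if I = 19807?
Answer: Add(-18, Mul(Rational(-1, 2), I, Pow(83388351, Rational(1, 2)))) ≈ Add(-18.000, Mul(-4565.9, I))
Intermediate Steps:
Function('b')(p, B) = -18
l = Rational(-83467579, 4) (l = Add(Rational(3, 4), Mul(Rational(-1, 4), Mul(Add(8211, 1766), Add(9336, -970)))) = Add(Rational(3, 4), Mul(Rational(-1, 4), Mul(9977, 8366))) = Add(Rational(3, 4), Mul(Rational(-1, 4), 83467582)) = Add(Rational(3, 4), Rational(-41733791, 2)) = Rational(-83467579, 4) ≈ -2.0867e+7)
Add(Function('b')(-92, -222), Mul(-1, Pow(Add(I, l), Rational(1, 2)))) = Add(-18, Mul(-1, Pow(Add(19807, Rational(-83467579, 4)), Rational(1, 2)))) = Add(-18, Mul(-1, Pow(Rational(-83388351, 4), Rational(1, 2)))) = Add(-18, Mul(-1, Mul(Rational(1, 2), I, Pow(83388351, Rational(1, 2))))) = Add(-18, Mul(Rational(-1, 2), I, Pow(83388351, Rational(1, 2))))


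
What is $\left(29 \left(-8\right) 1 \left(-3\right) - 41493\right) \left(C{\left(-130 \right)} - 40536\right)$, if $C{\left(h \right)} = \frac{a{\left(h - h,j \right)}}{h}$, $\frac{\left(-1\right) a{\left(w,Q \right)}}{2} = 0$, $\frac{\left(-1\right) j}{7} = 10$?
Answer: $1653747192$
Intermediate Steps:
$j = -70$ ($j = \left(-7\right) 10 = -70$)
$a{\left(w,Q \right)} = 0$ ($a{\left(w,Q \right)} = \left(-2\right) 0 = 0$)
$C{\left(h \right)} = 0$ ($C{\left(h \right)} = \frac{0}{h} = 0$)
$\left(29 \left(-8\right) 1 \left(-3\right) - 41493\right) \left(C{\left(-130 \right)} - 40536\right) = \left(29 \left(-8\right) 1 \left(-3\right) - 41493\right) \left(0 - 40536\right) = \left(\left(-232\right) \left(-3\right) - 41493\right) \left(-40536\right) = \left(696 - 41493\right) \left(-40536\right) = \left(-40797\right) \left(-40536\right) = 1653747192$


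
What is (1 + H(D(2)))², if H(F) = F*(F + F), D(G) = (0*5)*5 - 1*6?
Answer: 5329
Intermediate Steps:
D(G) = -6 (D(G) = 0*5 - 6 = 0 - 6 = -6)
H(F) = 2*F² (H(F) = F*(2*F) = 2*F²)
(1 + H(D(2)))² = (1 + 2*(-6)²)² = (1 + 2*36)² = (1 + 72)² = 73² = 5329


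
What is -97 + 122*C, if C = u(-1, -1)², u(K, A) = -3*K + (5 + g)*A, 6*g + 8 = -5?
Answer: -1685/18 ≈ -93.611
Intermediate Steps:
g = -13/6 (g = -4/3 + (⅙)*(-5) = -4/3 - ⅚ = -13/6 ≈ -2.1667)
u(K, A) = -3*K + 17*A/6 (u(K, A) = -3*K + (5 - 13/6)*A = -3*K + 17*A/6)
C = 1/36 (C = (-3*(-1) + (17/6)*(-1))² = (3 - 17/6)² = (⅙)² = 1/36 ≈ 0.027778)
-97 + 122*C = -97 + 122*(1/36) = -97 + 61/18 = -1685/18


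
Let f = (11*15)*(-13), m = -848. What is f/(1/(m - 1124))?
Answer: 4229940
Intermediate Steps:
f = -2145 (f = 165*(-13) = -2145)
f/(1/(m - 1124)) = -2145/(1/(-848 - 1124)) = -2145/(1/(-1972)) = -2145/(-1/1972) = -2145*(-1972) = 4229940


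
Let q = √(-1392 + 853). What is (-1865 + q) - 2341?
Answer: -4206 + 7*I*√11 ≈ -4206.0 + 23.216*I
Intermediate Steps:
q = 7*I*√11 (q = √(-539) = 7*I*√11 ≈ 23.216*I)
(-1865 + q) - 2341 = (-1865 + 7*I*√11) - 2341 = -4206 + 7*I*√11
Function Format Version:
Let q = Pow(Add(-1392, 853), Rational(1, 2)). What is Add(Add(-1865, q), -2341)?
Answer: Add(-4206, Mul(7, I, Pow(11, Rational(1, 2)))) ≈ Add(-4206.0, Mul(23.216, I))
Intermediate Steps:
q = Mul(7, I, Pow(11, Rational(1, 2))) (q = Pow(-539, Rational(1, 2)) = Mul(7, I, Pow(11, Rational(1, 2))) ≈ Mul(23.216, I))
Add(Add(-1865, q), -2341) = Add(Add(-1865, Mul(7, I, Pow(11, Rational(1, 2)))), -2341) = Add(-4206, Mul(7, I, Pow(11, Rational(1, 2))))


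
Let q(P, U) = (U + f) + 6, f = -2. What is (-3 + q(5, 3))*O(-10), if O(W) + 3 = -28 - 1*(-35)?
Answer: 16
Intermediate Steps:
q(P, U) = 4 + U (q(P, U) = (U - 2) + 6 = (-2 + U) + 6 = 4 + U)
O(W) = 4 (O(W) = -3 + (-28 - 1*(-35)) = -3 + (-28 + 35) = -3 + 7 = 4)
(-3 + q(5, 3))*O(-10) = (-3 + (4 + 3))*4 = (-3 + 7)*4 = 4*4 = 16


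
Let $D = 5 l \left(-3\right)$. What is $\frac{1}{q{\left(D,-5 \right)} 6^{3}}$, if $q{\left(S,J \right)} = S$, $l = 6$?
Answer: $- \frac{1}{19440} \approx -5.144 \cdot 10^{-5}$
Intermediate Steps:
$D = -90$ ($D = 5 \cdot 6 \left(-3\right) = 30 \left(-3\right) = -90$)
$\frac{1}{q{\left(D,-5 \right)} 6^{3}} = \frac{1}{\left(-90\right) 6^{3}} = \frac{1}{\left(-90\right) 216} = \frac{1}{-19440} = - \frac{1}{19440}$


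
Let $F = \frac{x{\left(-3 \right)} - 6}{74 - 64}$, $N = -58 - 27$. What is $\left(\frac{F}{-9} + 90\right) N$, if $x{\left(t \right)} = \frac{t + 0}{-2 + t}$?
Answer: $- \frac{76551}{10} \approx -7655.1$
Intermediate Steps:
$x{\left(t \right)} = \frac{t}{-2 + t}$
$N = -85$
$F = - \frac{27}{50}$ ($F = \frac{- \frac{3}{-2 - 3} - 6}{74 - 64} = \frac{- \frac{3}{-5} - 6}{10} = \left(\left(-3\right) \left(- \frac{1}{5}\right) - 6\right) \frac{1}{10} = \left(\frac{3}{5} - 6\right) \frac{1}{10} = \left(- \frac{27}{5}\right) \frac{1}{10} = - \frac{27}{50} \approx -0.54$)
$\left(\frac{F}{-9} + 90\right) N = \left(- \frac{27}{50 \left(-9\right)} + 90\right) \left(-85\right) = \left(\left(- \frac{27}{50}\right) \left(- \frac{1}{9}\right) + 90\right) \left(-85\right) = \left(\frac{3}{50} + 90\right) \left(-85\right) = \frac{4503}{50} \left(-85\right) = - \frac{76551}{10}$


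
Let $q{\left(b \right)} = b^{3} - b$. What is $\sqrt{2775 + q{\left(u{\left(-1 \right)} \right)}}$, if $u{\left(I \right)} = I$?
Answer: $5 \sqrt{111} \approx 52.678$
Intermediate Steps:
$\sqrt{2775 + q{\left(u{\left(-1 \right)} \right)}} = \sqrt{2775 + \left(\left(-1\right)^{3} - -1\right)} = \sqrt{2775 + \left(-1 + 1\right)} = \sqrt{2775 + 0} = \sqrt{2775} = 5 \sqrt{111}$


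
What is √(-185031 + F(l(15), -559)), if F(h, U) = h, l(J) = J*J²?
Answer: 174*I*√6 ≈ 426.21*I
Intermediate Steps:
l(J) = J³
√(-185031 + F(l(15), -559)) = √(-185031 + 15³) = √(-185031 + 3375) = √(-181656) = 174*I*√6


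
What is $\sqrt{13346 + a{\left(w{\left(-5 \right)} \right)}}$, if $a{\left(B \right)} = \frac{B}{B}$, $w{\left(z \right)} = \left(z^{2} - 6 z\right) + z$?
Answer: $3 \sqrt{1483} \approx 115.53$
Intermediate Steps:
$w{\left(z \right)} = z^{2} - 5 z$
$a{\left(B \right)} = 1$
$\sqrt{13346 + a{\left(w{\left(-5 \right)} \right)}} = \sqrt{13346 + 1} = \sqrt{13347} = 3 \sqrt{1483}$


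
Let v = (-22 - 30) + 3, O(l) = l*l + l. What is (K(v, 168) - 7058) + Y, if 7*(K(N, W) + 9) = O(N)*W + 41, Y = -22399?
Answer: 188915/7 ≈ 26988.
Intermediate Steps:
O(l) = l + l**2 (O(l) = l**2 + l = l + l**2)
v = -49 (v = -52 + 3 = -49)
K(N, W) = -22/7 + N*W*(1 + N)/7 (K(N, W) = -9 + ((N*(1 + N))*W + 41)/7 = -9 + (N*W*(1 + N) + 41)/7 = -9 + (41 + N*W*(1 + N))/7 = -9 + (41/7 + N*W*(1 + N)/7) = -22/7 + N*W*(1 + N)/7)
(K(v, 168) - 7058) + Y = ((-22/7 + (1/7)*(-49)*168*(1 - 49)) - 7058) - 22399 = ((-22/7 + (1/7)*(-49)*168*(-48)) - 7058) - 22399 = ((-22/7 + 56448) - 7058) - 22399 = (395114/7 - 7058) - 22399 = 345708/7 - 22399 = 188915/7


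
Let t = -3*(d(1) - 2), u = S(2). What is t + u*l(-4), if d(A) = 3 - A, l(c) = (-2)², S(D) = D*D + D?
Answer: 24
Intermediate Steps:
S(D) = D + D² (S(D) = D² + D = D + D²)
l(c) = 4
u = 6 (u = 2*(1 + 2) = 2*3 = 6)
t = 0 (t = -3*((3 - 1*1) - 2) = -3*((3 - 1) - 2) = -3*(2 - 2) = -3*0 = 0)
t + u*l(-4) = 0 + 6*4 = 0 + 24 = 24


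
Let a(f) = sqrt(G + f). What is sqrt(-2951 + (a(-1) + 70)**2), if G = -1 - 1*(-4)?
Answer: sqrt(1951 + 140*sqrt(2)) ≈ 46.357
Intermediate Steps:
G = 3 (G = -1 + 4 = 3)
a(f) = sqrt(3 + f)
sqrt(-2951 + (a(-1) + 70)**2) = sqrt(-2951 + (sqrt(3 - 1) + 70)**2) = sqrt(-2951 + (sqrt(2) + 70)**2) = sqrt(-2951 + (70 + sqrt(2))**2)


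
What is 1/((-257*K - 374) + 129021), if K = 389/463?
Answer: 463/59463588 ≈ 7.7863e-6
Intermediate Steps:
K = 389/463 (K = 389*(1/463) = 389/463 ≈ 0.84017)
1/((-257*K - 374) + 129021) = 1/((-257*389/463 - 374) + 129021) = 1/((-99973/463 - 374) + 129021) = 1/(-273135/463 + 129021) = 1/(59463588/463) = 463/59463588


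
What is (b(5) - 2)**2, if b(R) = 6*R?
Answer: 784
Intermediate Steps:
(b(5) - 2)**2 = (6*5 - 2)**2 = (30 - 2)**2 = 28**2 = 784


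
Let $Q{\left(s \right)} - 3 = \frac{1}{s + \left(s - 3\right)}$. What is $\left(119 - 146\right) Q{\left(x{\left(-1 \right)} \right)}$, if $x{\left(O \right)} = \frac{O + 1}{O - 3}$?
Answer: $-72$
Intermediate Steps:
$x{\left(O \right)} = \frac{1 + O}{-3 + O}$
$Q{\left(s \right)} = 3 + \frac{1}{-3 + 2 s}$ ($Q{\left(s \right)} = 3 + \frac{1}{s + \left(s - 3\right)} = 3 + \frac{1}{s + \left(-3 + s\right)} = 3 + \frac{1}{-3 + 2 s}$)
$\left(119 - 146\right) Q{\left(x{\left(-1 \right)} \right)} = \left(119 - 146\right) \frac{2 \left(-4 + 3 \frac{1 - 1}{-3 - 1}\right)}{-3 + 2 \frac{1 - 1}{-3 - 1}} = - 27 \frac{2 \left(-4 + 3 \frac{1}{-4} \cdot 0\right)}{-3 + 2 \frac{1}{-4} \cdot 0} = - 27 \frac{2 \left(-4 + 3 \left(\left(- \frac{1}{4}\right) 0\right)\right)}{-3 + 2 \left(\left(- \frac{1}{4}\right) 0\right)} = - 27 \frac{2 \left(-4 + 3 \cdot 0\right)}{-3 + 2 \cdot 0} = - 27 \frac{2 \left(-4 + 0\right)}{-3 + 0} = - 27 \cdot 2 \frac{1}{-3} \left(-4\right) = - 27 \cdot 2 \left(- \frac{1}{3}\right) \left(-4\right) = \left(-27\right) \frac{8}{3} = -72$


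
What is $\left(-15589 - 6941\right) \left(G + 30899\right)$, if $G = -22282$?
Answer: $-194141010$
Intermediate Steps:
$\left(-15589 - 6941\right) \left(G + 30899\right) = \left(-15589 - 6941\right) \left(-22282 + 30899\right) = \left(-22530\right) 8617 = -194141010$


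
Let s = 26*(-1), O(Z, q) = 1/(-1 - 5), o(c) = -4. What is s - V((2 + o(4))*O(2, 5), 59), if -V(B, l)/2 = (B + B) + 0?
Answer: -74/3 ≈ -24.667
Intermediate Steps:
O(Z, q) = -⅙ (O(Z, q) = 1/(-6) = -⅙)
V(B, l) = -4*B (V(B, l) = -2*((B + B) + 0) = -2*(2*B + 0) = -4*B)
s = -26
s - V((2 + o(4))*O(2, 5), 59) = -26 - (-4)*(2 - 4)*(-⅙) = -26 - (-4)*(-2*(-⅙)) = -26 - (-4)/3 = -26 - 1*(-4/3) = -26 + 4/3 = -74/3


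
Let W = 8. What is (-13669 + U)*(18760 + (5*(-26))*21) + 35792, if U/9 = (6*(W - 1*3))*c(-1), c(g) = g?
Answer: -223406378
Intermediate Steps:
U = -270 (U = 9*((6*(8 - 1*3))*(-1)) = 9*((6*(8 - 3))*(-1)) = 9*((6*5)*(-1)) = 9*(30*(-1)) = 9*(-30) = -270)
(-13669 + U)*(18760 + (5*(-26))*21) + 35792 = (-13669 - 270)*(18760 + (5*(-26))*21) + 35792 = -13939*(18760 - 130*21) + 35792 = -13939*(18760 - 2730) + 35792 = -13939*16030 + 35792 = -223442170 + 35792 = -223406378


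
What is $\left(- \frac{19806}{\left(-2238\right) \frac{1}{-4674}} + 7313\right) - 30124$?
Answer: $- \frac{23937377}{373} \approx -64175.0$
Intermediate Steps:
$\left(- \frac{19806}{\left(-2238\right) \frac{1}{-4674}} + 7313\right) - 30124 = \left(- \frac{19806}{\left(-2238\right) \left(- \frac{1}{4674}\right)} + 7313\right) - 30124 = \left(- \frac{19806}{\frac{373}{779}} + 7313\right) - 30124 = \left(\left(-19806\right) \frac{779}{373} + 7313\right) - 30124 = \left(- \frac{15428874}{373} + 7313\right) - 30124 = - \frac{12701125}{373} - 30124 = - \frac{23937377}{373}$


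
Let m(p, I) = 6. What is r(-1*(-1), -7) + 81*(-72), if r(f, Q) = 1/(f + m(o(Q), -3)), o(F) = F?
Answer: -40823/7 ≈ -5831.9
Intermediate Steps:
r(f, Q) = 1/(6 + f) (r(f, Q) = 1/(f + 6) = 1/(6 + f))
r(-1*(-1), -7) + 81*(-72) = 1/(6 - 1*(-1)) + 81*(-72) = 1/(6 + 1) - 5832 = 1/7 - 5832 = -40823/7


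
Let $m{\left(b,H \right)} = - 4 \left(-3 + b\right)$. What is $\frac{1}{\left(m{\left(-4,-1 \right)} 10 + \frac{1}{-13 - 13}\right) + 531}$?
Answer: $\frac{26}{21085} \approx 0.0012331$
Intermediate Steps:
$m{\left(b,H \right)} = 12 - 4 b$
$\frac{1}{\left(m{\left(-4,-1 \right)} 10 + \frac{1}{-13 - 13}\right) + 531} = \frac{1}{\left(\left(12 - -16\right) 10 + \frac{1}{-13 - 13}\right) + 531} = \frac{1}{\left(\left(12 + 16\right) 10 + \frac{1}{-26}\right) + 531} = \frac{1}{\left(28 \cdot 10 - \frac{1}{26}\right) + 531} = \frac{1}{\left(280 - \frac{1}{26}\right) + 531} = \frac{1}{\frac{7279}{26} + 531} = \frac{1}{\frac{21085}{26}} = \frac{26}{21085}$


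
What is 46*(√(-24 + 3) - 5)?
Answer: -230 + 46*I*√21 ≈ -230.0 + 210.8*I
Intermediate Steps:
46*(√(-24 + 3) - 5) = 46*(√(-21) - 5) = 46*(I*√21 - 5) = 46*(-5 + I*√21) = -230 + 46*I*√21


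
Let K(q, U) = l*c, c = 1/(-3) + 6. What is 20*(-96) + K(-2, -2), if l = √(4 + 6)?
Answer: -1920 + 17*√10/3 ≈ -1902.1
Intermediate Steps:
c = 17/3 (c = 1*(-⅓) + 6 = -⅓ + 6 = 17/3 ≈ 5.6667)
l = √10 ≈ 3.1623
K(q, U) = 17*√10/3 (K(q, U) = √10*(17/3) = 17*√10/3)
20*(-96) + K(-2, -2) = 20*(-96) + 17*√10/3 = -1920 + 17*√10/3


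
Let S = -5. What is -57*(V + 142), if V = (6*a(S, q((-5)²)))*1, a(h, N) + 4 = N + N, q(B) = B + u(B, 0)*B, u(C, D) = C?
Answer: -451326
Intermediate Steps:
q(B) = B + B² (q(B) = B + B*B = B + B²)
a(h, N) = -4 + 2*N (a(h, N) = -4 + (N + N) = -4 + 2*N)
V = 7776 (V = (6*(-4 + 2*((-5)²*(1 + (-5)²))))*1 = (6*(-4 + 2*(25*(1 + 25))))*1 = (6*(-4 + 2*(25*26)))*1 = (6*(-4 + 2*650))*1 = (6*(-4 + 1300))*1 = (6*1296)*1 = 7776*1 = 7776)
-57*(V + 142) = -57*(7776 + 142) = -57*7918 = -451326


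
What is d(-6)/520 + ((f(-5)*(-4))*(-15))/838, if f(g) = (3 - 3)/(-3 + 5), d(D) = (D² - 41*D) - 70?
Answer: 53/130 ≈ 0.40769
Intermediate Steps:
d(D) = -70 + D² - 41*D
f(g) = 0 (f(g) = 0/2 = 0*(½) = 0)
d(-6)/520 + ((f(-5)*(-4))*(-15))/838 = (-70 + (-6)² - 41*(-6))/520 + ((0*(-4))*(-15))/838 = (-70 + 36 + 246)*(1/520) + (0*(-15))*(1/838) = 212*(1/520) + 0*(1/838) = 53/130 + 0 = 53/130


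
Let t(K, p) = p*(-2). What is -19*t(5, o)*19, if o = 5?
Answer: 3610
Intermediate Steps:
t(K, p) = -2*p
-19*t(5, o)*19 = -(-38)*5*19 = -19*(-10)*19 = 190*19 = 3610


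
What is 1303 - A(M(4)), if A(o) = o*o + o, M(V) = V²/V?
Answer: 1283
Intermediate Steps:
M(V) = V
A(o) = o + o² (A(o) = o² + o = o + o²)
1303 - A(M(4)) = 1303 - 4*(1 + 4) = 1303 - 4*5 = 1303 - 1*20 = 1303 - 20 = 1283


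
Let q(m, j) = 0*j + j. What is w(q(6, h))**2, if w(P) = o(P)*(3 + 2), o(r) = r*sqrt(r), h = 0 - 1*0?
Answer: 0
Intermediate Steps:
h = 0 (h = 0 + 0 = 0)
o(r) = r**(3/2)
q(m, j) = j (q(m, j) = 0 + j = j)
w(P) = 5*P**(3/2) (w(P) = P**(3/2)*(3 + 2) = P**(3/2)*5 = 5*P**(3/2))
w(q(6, h))**2 = (5*0**(3/2))**2 = (5*0)**2 = 0**2 = 0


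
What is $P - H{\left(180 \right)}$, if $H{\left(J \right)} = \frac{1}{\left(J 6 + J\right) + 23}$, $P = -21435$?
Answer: $- \frac{27501106}{1283} \approx -21435.0$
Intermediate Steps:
$H{\left(J \right)} = \frac{1}{23 + 7 J}$ ($H{\left(J \right)} = \frac{1}{\left(6 J + J\right) + 23} = \frac{1}{7 J + 23} = \frac{1}{23 + 7 J}$)
$P - H{\left(180 \right)} = -21435 - \frac{1}{23 + 7 \cdot 180} = -21435 - \frac{1}{23 + 1260} = -21435 - \frac{1}{1283} = - \frac{27501106}{1283}$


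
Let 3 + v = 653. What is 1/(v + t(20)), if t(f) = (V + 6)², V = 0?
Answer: 1/686 ≈ 0.0014577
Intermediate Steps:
v = 650 (v = -3 + 653 = 650)
t(f) = 36 (t(f) = (0 + 6)² = 6² = 36)
1/(v + t(20)) = 1/(650 + 36) = 1/686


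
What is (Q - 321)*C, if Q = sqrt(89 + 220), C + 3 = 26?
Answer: -7383 + 23*sqrt(309) ≈ -6978.7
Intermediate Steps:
C = 23 (C = -3 + 26 = 23)
Q = sqrt(309) ≈ 17.578
(Q - 321)*C = (sqrt(309) - 321)*23 = (-321 + sqrt(309))*23 = -7383 + 23*sqrt(309)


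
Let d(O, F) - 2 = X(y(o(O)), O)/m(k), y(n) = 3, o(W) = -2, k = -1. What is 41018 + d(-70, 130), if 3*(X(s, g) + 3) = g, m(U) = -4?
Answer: 492319/12 ≈ 41027.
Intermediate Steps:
X(s, g) = -3 + g/3
d(O, F) = 11/4 - O/12 (d(O, F) = 2 + (-3 + O/3)/(-4) = 2 + (-3 + O/3)*(-¼) = 2 + (¾ - O/12) = 11/4 - O/12)
41018 + d(-70, 130) = 41018 + (11/4 - 1/12*(-70)) = 41018 + (11/4 + 35/6) = 41018 + 103/12 = 492319/12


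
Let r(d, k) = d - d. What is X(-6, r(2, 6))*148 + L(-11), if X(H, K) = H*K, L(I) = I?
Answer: -11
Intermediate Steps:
r(d, k) = 0
X(-6, r(2, 6))*148 + L(-11) = -6*0*148 - 11 = 0*148 - 11 = 0 - 11 = -11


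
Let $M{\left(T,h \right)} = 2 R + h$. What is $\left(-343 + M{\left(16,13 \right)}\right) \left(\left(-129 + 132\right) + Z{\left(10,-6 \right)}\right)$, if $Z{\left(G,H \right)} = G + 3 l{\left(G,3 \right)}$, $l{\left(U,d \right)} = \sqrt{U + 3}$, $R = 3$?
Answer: $-4212 - 972 \sqrt{13} \approx -7716.6$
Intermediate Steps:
$l{\left(U,d \right)} = \sqrt{3 + U}$
$Z{\left(G,H \right)} = G + 3 \sqrt{3 + G}$
$M{\left(T,h \right)} = 6 + h$ ($M{\left(T,h \right)} = 2 \cdot 3 + h = 6 + h$)
$\left(-343 + M{\left(16,13 \right)}\right) \left(\left(-129 + 132\right) + Z{\left(10,-6 \right)}\right) = \left(-343 + \left(6 + 13\right)\right) \left(\left(-129 + 132\right) + \left(10 + 3 \sqrt{3 + 10}\right)\right) = \left(-343 + 19\right) \left(3 + \left(10 + 3 \sqrt{13}\right)\right) = - 324 \left(13 + 3 \sqrt{13}\right) = -4212 - 972 \sqrt{13}$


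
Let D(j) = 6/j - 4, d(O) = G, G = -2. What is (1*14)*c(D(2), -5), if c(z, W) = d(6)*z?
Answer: 28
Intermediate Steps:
d(O) = -2
D(j) = -4 + 6/j
c(z, W) = -2*z
(1*14)*c(D(2), -5) = (1*14)*(-2*(-4 + 6/2)) = 14*(-2*(-4 + 6*(1/2))) = 14*(-2*(-4 + 3)) = 14*(-2*(-1)) = 14*2 = 28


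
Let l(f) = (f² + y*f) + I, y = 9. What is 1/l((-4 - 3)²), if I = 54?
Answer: 1/2896 ≈ 0.00034530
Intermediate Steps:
l(f) = 54 + f² + 9*f (l(f) = (f² + 9*f) + 54 = 54 + f² + 9*f)
1/l((-4 - 3)²) = 1/(54 + ((-4 - 3)²)² + 9*(-4 - 3)²) = 1/(54 + ((-7)²)² + 9*(-7)²) = 1/(54 + 49² + 9*49) = 1/(54 + 2401 + 441) = 1/2896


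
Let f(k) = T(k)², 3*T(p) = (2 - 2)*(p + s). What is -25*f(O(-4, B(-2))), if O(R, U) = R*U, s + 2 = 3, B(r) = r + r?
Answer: 0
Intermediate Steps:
B(r) = 2*r
s = 1 (s = -2 + 3 = 1)
T(p) = 0 (T(p) = ((2 - 2)*(p + 1))/3 = (0*(1 + p))/3 = (⅓)*0 = 0)
f(k) = 0 (f(k) = 0² = 0)
-25*f(O(-4, B(-2))) = -25*0 = 0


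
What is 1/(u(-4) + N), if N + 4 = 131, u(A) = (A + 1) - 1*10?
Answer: 1/114 ≈ 0.0087719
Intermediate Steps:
u(A) = -9 + A (u(A) = (1 + A) - 10 = -9 + A)
N = 127 (N = -4 + 131 = 127)
1/(u(-4) + N) = 1/((-9 - 4) + 127) = 1/(-13 + 127) = 1/114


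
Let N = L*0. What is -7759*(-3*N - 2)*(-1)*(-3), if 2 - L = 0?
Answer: 46554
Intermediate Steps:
L = 2 (L = 2 - 1*0 = 2 + 0 = 2)
N = 0 (N = 2*0 = 0)
-7759*(-3*N - 2)*(-1)*(-3) = -7759*(-3*0 - 2)*(-1)*(-3) = -7759*(0 - 2)*(-1)*(-3) = -7759*(-2*(-1))*(-3) = -15518*(-3) = -7759*(-6) = 46554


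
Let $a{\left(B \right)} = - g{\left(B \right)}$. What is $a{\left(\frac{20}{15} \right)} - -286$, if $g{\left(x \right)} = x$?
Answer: $\frac{854}{3} \approx 284.67$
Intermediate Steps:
$a{\left(B \right)} = - B$
$a{\left(\frac{20}{15} \right)} - -286 = - \frac{20}{15} - -286 = - \frac{20}{15} + 286 = \left(-1\right) \frac{4}{3} + 286 = - \frac{4}{3} + 286 = \frac{854}{3}$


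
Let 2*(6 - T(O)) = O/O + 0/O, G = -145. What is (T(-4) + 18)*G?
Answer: -6815/2 ≈ -3407.5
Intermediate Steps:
T(O) = 11/2 (T(O) = 6 - (O/O + 0/O)/2 = 6 - (1 + 0)/2 = 6 - ½*1 = 6 - ½ = 11/2)
(T(-4) + 18)*G = (11/2 + 18)*(-145) = (47/2)*(-145) = -6815/2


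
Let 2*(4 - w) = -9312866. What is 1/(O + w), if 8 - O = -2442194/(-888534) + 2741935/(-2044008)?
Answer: 100898366904/469827554102651821 ≈ 2.1476e-7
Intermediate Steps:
O = 665211290773/100898366904 (O = 8 - (-2442194/(-888534) + 2741935/(-2044008)) = 8 - (-2442194*(-1/888534) + 2741935*(-1/2044008)) = 8 - (1221097/444267 - 2741935/2044008) = 8 - 1*141975644459/100898366904 = 8 - 141975644459/100898366904 = 665211290773/100898366904 ≈ 6.5929)
w = 4656437 (w = 4 - 1/2*(-9312866) = 4 + 4656433 = 4656437)
1/(O + w) = 1/(665211290773/100898366904 + 4656437) = 1/(469827554102651821/100898366904) = 100898366904/469827554102651821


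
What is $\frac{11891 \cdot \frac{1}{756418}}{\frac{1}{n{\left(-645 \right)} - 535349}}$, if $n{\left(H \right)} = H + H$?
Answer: $- \frac{135769667}{16094} \approx -8436.0$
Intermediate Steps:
$n{\left(H \right)} = 2 H$
$\frac{11891 \cdot \frac{1}{756418}}{\frac{1}{n{\left(-645 \right)} - 535349}} = \frac{11891 \cdot \frac{1}{756418}}{\frac{1}{2 \left(-645\right) - 535349}} = \frac{11891 \cdot \frac{1}{756418}}{\frac{1}{-1290 - 535349}} = \frac{253}{16094 \frac{1}{-536639}} = \frac{253}{16094 \left(- \frac{1}{536639}\right)} = \frac{253}{16094} \left(-536639\right) = - \frac{135769667}{16094}$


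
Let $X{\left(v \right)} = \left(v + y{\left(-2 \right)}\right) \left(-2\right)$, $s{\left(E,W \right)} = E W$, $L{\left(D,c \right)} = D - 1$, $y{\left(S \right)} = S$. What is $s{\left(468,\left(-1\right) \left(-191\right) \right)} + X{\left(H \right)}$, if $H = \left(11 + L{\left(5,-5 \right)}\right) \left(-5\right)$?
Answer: $89542$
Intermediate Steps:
$L{\left(D,c \right)} = -1 + D$
$H = -75$ ($H = \left(11 + \left(-1 + 5\right)\right) \left(-5\right) = \left(11 + 4\right) \left(-5\right) = 15 \left(-5\right) = -75$)
$X{\left(v \right)} = 4 - 2 v$ ($X{\left(v \right)} = \left(v - 2\right) \left(-2\right) = \left(-2 + v\right) \left(-2\right) = 4 - 2 v$)
$s{\left(468,\left(-1\right) \left(-191\right) \right)} + X{\left(H \right)} = 468 \left(\left(-1\right) \left(-191\right)\right) + \left(4 - -150\right) = 468 \cdot 191 + \left(4 + 150\right) = 89388 + 154 = 89542$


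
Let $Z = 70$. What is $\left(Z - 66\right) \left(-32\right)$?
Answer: $-128$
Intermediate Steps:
$\left(Z - 66\right) \left(-32\right) = \left(70 - 66\right) \left(-32\right) = 4 \left(-32\right) = -128$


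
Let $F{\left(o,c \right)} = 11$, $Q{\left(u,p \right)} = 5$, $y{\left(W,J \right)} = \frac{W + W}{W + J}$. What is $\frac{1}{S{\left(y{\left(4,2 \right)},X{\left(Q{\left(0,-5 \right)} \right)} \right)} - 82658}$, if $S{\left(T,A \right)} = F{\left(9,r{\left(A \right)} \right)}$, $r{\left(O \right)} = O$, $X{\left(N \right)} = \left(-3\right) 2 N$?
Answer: $- \frac{1}{82647} \approx -1.21 \cdot 10^{-5}$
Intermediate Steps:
$y{\left(W,J \right)} = \frac{2 W}{J + W}$
$X{\left(N \right)} = - 6 N$
$S{\left(T,A \right)} = 11$
$\frac{1}{S{\left(y{\left(4,2 \right)},X{\left(Q{\left(0,-5 \right)} \right)} \right)} - 82658} = \frac{1}{11 - 82658} = \frac{1}{-82647} = - \frac{1}{82647}$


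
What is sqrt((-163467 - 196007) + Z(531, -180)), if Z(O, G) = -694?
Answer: 2*I*sqrt(90042) ≈ 600.14*I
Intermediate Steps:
sqrt((-163467 - 196007) + Z(531, -180)) = sqrt((-163467 - 196007) - 694) = sqrt(-359474 - 694) = sqrt(-360168) = 2*I*sqrt(90042)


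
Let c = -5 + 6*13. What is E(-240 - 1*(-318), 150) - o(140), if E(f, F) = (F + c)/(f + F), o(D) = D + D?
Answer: -63617/228 ≈ -279.02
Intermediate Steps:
c = 73 (c = -5 + 78 = 73)
o(D) = 2*D
E(f, F) = (73 + F)/(F + f) (E(f, F) = (F + 73)/(f + F) = (73 + F)/(F + f))
E(-240 - 1*(-318), 150) - o(140) = (73 + 150)/(150 + (-240 - 1*(-318))) - 2*140 = 223/(150 + (-240 + 318)) - 1*280 = 223/(150 + 78) - 280 = 223/228 - 280 = -63617/228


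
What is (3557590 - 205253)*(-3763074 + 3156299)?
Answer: -2034114283175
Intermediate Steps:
(3557590 - 205253)*(-3763074 + 3156299) = 3352337*(-606775) = -2034114283175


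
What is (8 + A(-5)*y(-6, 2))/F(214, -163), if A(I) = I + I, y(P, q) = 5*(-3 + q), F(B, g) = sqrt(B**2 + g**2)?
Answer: 58*sqrt(72365)/72365 ≈ 0.21561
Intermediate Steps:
y(P, q) = -15 + 5*q
A(I) = 2*I
(8 + A(-5)*y(-6, 2))/F(214, -163) = (8 + (2*(-5))*(-15 + 5*2))/(sqrt(214**2 + (-163)**2)) = (8 - 10*(-15 + 10))/(sqrt(45796 + 26569)) = (8 - 10*(-5))/(sqrt(72365)) = (8 + 50)*(sqrt(72365)/72365) = 58*(sqrt(72365)/72365) = 58*sqrt(72365)/72365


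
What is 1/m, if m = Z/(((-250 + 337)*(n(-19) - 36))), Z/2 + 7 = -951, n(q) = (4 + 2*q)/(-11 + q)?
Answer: 15167/9580 ≈ 1.5832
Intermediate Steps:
n(q) = (4 + 2*q)/(-11 + q)
Z = -1916 (Z = -14 + 2*(-951) = -14 - 1902 = -1916)
m = 9580/15167 (m = -1916*1/((-250 + 337)*(2*(2 - 19)/(-11 - 19) - 36)) = -1916*1/(87*(2*(-17)/(-30) - 36)) = -1916*1/(87*(2*(-1/30)*(-17) - 36)) = -1916*1/(87*(17/15 - 36)) = -1916/(87*(-523/15)) = -1916/(-15167/5) = -1916*(-5/15167) = 9580/15167 ≈ 0.63163)
1/m = 1/(9580/15167) = 15167/9580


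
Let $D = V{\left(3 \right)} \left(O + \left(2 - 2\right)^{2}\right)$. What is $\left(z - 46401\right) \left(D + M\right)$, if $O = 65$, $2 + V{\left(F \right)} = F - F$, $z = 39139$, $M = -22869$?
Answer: $167018738$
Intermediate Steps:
$V{\left(F \right)} = -2$ ($V{\left(F \right)} = -2 + \left(F - F\right) = -2 + 0 = -2$)
$D = -130$ ($D = - 2 \left(65 + \left(2 - 2\right)^{2}\right) = - 2 \left(65 + 0^{2}\right) = - 2 \left(65 + 0\right) = \left(-2\right) 65 = -130$)
$\left(z - 46401\right) \left(D + M\right) = \left(39139 - 46401\right) \left(-130 - 22869\right) = \left(-7262\right) \left(-22999\right) = 167018738$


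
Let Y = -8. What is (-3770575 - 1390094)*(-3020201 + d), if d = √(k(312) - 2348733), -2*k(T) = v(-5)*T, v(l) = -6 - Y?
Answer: 15586257674469 - 15482007*I*√261005 ≈ 1.5586e+13 - 7.9095e+9*I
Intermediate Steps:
v(l) = 2 (v(l) = -6 - 1*(-8) = -6 + 8 = 2)
k(T) = -T
d = 3*I*√261005 (d = √(-1*312 - 2348733) = √(-312 - 2348733) = √(-2349045) = 3*I*√261005 ≈ 1532.7*I)
(-3770575 - 1390094)*(-3020201 + d) = (-3770575 - 1390094)*(-3020201 + 3*I*√261005) = -5160669*(-3020201 + 3*I*√261005) = 15586257674469 - 15482007*I*√261005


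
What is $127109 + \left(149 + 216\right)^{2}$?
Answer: $260334$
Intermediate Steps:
$127109 + \left(149 + 216\right)^{2} = 127109 + 365^{2} = 127109 + 133225 = 260334$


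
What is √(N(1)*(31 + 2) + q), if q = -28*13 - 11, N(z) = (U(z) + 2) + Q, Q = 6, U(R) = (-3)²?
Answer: √186 ≈ 13.638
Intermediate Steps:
U(R) = 9
N(z) = 17 (N(z) = (9 + 2) + 6 = 11 + 6 = 17)
q = -375 (q = -364 - 11 = -375)
√(N(1)*(31 + 2) + q) = √(17*(31 + 2) - 375) = √(17*33 - 375) = √(561 - 375) = √186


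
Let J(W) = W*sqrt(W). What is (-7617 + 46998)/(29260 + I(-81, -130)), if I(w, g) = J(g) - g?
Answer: 115740759/86596910 + 511953*I*sqrt(130)/86596910 ≈ 1.3365 + 0.067406*I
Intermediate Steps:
J(W) = W**(3/2)
I(w, g) = g**(3/2) - g
(-7617 + 46998)/(29260 + I(-81, -130)) = (-7617 + 46998)/(29260 + ((-130)**(3/2) - 1*(-130))) = 39381/(29260 + (-130*I*sqrt(130) + 130)) = 39381/(29260 + (130 - 130*I*sqrt(130))) = 39381/(29390 - 130*I*sqrt(130))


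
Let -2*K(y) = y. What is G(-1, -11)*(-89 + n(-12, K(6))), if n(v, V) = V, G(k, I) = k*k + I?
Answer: 920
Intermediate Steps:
G(k, I) = I + k² (G(k, I) = k² + I = I + k²)
K(y) = -y/2
G(-1, -11)*(-89 + n(-12, K(6))) = (-11 + (-1)²)*(-89 - ½*6) = (-11 + 1)*(-89 - 3) = -10*(-92) = 920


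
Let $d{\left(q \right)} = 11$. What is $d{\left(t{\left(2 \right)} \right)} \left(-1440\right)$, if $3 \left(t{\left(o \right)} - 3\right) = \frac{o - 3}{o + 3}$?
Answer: $-15840$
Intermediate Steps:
$t{\left(o \right)} = 3 + \frac{-3 + o}{3 \left(3 + o\right)}$ ($t{\left(o \right)} = 3 + \frac{\left(o - 3\right) \frac{1}{o + 3}}{3} = 3 + \frac{\left(-3 + o\right) \frac{1}{3 + o}}{3} = 3 + \frac{\frac{1}{3 + o} \left(-3 + o\right)}{3} = 3 + \frac{-3 + o}{3 \left(3 + o\right)}$)
$d{\left(t{\left(2 \right)} \right)} \left(-1440\right) = 11 \left(-1440\right) = -15840$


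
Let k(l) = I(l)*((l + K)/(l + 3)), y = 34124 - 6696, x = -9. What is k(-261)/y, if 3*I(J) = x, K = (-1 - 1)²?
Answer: -257/2358808 ≈ -0.00010895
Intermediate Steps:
K = 4 (K = (-2)² = 4)
I(J) = -3 (I(J) = (⅓)*(-9) = -3)
y = 27428
k(l) = -3*(4 + l)/(3 + l) (k(l) = -3*(l + 4)/(l + 3) = -3*(4 + l)/(3 + l))
k(-261)/y = (3*(-4 - 1*(-261))/(3 - 261))/27428 = (3*(-4 + 261)/(-258))*(1/27428) = (3*(-1/258)*257)*(1/27428) = -257/86*1/27428 = -257/2358808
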